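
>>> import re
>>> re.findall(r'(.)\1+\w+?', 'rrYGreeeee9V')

['r', 'e']

The backreference `\1` re-matches whatever the first group consumed, character for character.
Scanning left to right: at [0:3] match 'rrY', group 1 = 'r'; at [5:11] match 'eeeee9', group 1 = 'e'.
`findall` collects group 1 from each match (2 total).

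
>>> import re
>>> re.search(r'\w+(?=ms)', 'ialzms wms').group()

'ialz'

The positive lookaround only admits positions where the adjacent text matches; those characters stay outside the span.
Unlike `match`, `search` isn't anchored — it looks for the pattern anywhere in the string.
The match spans [0:4] → 'ialz'.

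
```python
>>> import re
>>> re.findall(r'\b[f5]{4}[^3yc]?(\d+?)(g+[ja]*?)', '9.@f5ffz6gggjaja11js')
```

[('6', 'ggg')]

The pattern matches a word boundary (`\b`, zero-width); then exactly 4 of one of [f5], then optionally any character except [3yc]; then one or more of a digit (lazy) (captured); then one or more of a literal 'g', then zero or more of one of [ja] (lazy) (captured).
Walking the string: at [3:12] match 'f5ffz6ggg', groups = ('6', 'ggg').
`findall` packs the 2 group values into a tuple for every match.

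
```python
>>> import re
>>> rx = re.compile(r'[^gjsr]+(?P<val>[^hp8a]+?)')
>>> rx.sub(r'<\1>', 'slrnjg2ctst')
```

's<r><j>g<s>t'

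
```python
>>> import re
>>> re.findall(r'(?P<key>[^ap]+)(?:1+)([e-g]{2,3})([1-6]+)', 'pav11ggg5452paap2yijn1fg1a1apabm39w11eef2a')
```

[('v1', 'ggg', '5452'), ('2yijn', 'fg', '1'), ('bm39w1', 'eef', '2')]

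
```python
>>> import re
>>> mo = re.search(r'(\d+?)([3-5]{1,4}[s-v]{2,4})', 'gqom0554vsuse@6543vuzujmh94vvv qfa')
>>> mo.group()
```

'0554vsus'

Pattern: one or more of a digit (lazy) (captured); then 1 to 4 of a character in [3-5], then 2 to 4 of a character in [s-v] (captured).
`search` walks the string left to right and returns the first match it finds.
The match spans [4:12] → '0554vsus'.
Captured: group 1 = '0', group 2 = '554vsus'.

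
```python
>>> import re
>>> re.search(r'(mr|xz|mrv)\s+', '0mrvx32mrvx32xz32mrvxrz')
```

None

`re.search` tries every starting position until one works.
Here nothing in the string fits, so the call returns None.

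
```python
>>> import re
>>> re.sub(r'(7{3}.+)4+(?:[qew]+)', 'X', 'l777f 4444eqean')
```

'lXan'

Pattern: exactly 3 of a literal '7', then one or more of any character (captured); then one or more of a literal '4'; then one or more of one of [qew] (non-capturing group).
Matches: at [1:13] → '777f 4444eqe'.
Each match is replaced by 'X'.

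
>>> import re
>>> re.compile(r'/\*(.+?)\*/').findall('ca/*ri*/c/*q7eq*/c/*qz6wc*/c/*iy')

A non-greedy quantifier consumes as few characters as it can — just enough that the remainder of the pattern still matches from where it stops; whatever follows it matches normally.
One capturing group, so `findall` returns just the captured substring from each match — 3 in all.

['ri', 'q7eq', 'qz6wc']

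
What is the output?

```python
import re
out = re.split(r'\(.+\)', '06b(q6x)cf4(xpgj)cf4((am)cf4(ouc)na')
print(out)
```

['06b', 'na']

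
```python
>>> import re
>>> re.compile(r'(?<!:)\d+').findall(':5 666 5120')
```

['666', '5120']

The negative lookahead/lookbehind blocks any match where the forbidden context is present.
Scanning left to right: at [3:6] → '666'; at [7:11] → '5120'.
With no groups in the pattern, `findall` gives back each whole match — 2 here.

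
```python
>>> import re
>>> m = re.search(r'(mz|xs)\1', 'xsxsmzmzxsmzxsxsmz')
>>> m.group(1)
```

'xs'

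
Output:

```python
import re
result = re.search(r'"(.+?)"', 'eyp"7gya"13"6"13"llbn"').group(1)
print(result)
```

The match spans [3:9] → '"7gya"'.
Captured: group 1 = '7gya'.

7gya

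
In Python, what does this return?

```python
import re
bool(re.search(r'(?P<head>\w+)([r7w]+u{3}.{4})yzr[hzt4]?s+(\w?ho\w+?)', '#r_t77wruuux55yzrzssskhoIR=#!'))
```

False

This matches one or more of a word character (captured as 'head'); then one or more of one of [r7w], then exactly 3 of the literal 'u', then exactly 4 of any character (captured); then the literal 'yzr', then optionally one of [hzt4], then one or more of the literal 's'; then optionally a word character, then the literal 'ho', then one or more of a word character (lazy) (captured).
Unlike `match`, `search` isn't anchored — it looks for the pattern anywhere in the string.
Here the pattern never matches, so the call returns None, and `bool(None)` is False.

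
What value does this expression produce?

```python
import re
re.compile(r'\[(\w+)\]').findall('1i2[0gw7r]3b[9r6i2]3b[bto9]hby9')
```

Walking the string: at [3:10] match '[0gw7r]', group 1 = '0gw7r'; at [12:19] match '[9r6i2]', group 1 = '9r6i2'; at [21:27] match '[bto9]', group 1 = 'bto9'.
`findall` collects group 1 from each match (3 total).

['0gw7r', '9r6i2', 'bto9']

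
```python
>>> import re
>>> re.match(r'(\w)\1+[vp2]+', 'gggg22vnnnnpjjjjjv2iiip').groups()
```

A backreference is literal: `\1` must see the identical characters the first group matched.
`match` is anchored at position 0; if the pattern doesn't fit there, it returns None.
The match spans [0:7] → 'gggg22v'.
Captured: group 1 = 'g'.

('g',)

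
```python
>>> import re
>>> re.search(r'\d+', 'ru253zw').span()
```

Pattern: one or more of a digit.
`re.search` tries every starting position until one works.
The match spans [2:5] → '253'.

(2, 5)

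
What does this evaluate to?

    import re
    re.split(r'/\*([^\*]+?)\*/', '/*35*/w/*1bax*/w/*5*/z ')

With a capturing group present, the delimiter's captured portion is kept in the result list.

['', '35', 'w', '1bax', 'w', '5', 'z ']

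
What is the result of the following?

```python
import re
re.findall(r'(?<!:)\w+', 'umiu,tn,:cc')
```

['umiu', 'tn', 'c']

A negative assertion filters positions out without eating any characters.
Since nothing is captured, `findall` lists the 3 matched substrings directly.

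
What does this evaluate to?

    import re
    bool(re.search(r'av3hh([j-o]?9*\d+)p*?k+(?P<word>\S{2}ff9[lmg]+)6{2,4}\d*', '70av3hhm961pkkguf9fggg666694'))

This matches the literal 'av3', then the literal 'hh'; then optionally a character in [j-o], then zero or more of the literal '9', then one or more of a digit (captured); then zero or more of a literal 'p' (lazy), then one or more of the literal 'k'; then exactly 2 of a non-whitespace character, then the literal 'ff9', then one or more of one of [lmg] (captured as 'word'); then 2 to 4 of a literal '6', then zero or more of a digit.
`re.search` scans for the first position where the pattern succeeds.
Here no position works, so the call returns None, and `bool(None)` is False.

False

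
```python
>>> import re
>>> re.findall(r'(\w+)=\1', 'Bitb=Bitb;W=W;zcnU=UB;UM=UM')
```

['Bitb', 'W', 'U', 'UM']

After group 1 captures some text, `\1` only succeeds where that same text appears again.
Matches: at [0:9] match 'Bitb=Bitb', group 1 = 'Bitb'; at [10:13] match 'W=W', group 1 = 'W'; at [17:20] match 'U=U', group 1 = 'U'; at [22:27] match 'UM=UM', group 1 = 'UM'.
Because there's exactly one group, `findall` drops the full match and keeps group 1 from each hit.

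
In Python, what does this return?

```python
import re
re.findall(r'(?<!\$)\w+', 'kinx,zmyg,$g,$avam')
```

['kinx', 'zmyg', 'vam']

`(?!…)`/`(?<!…)` only lets a position through if the neighbouring text does NOT match; no characters are consumed.
Since nothing is captured, `findall` lists the 3 matched substrings directly.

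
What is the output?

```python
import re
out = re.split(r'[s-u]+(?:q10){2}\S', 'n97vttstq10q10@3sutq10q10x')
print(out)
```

['n97v', '3', '']

This matches one or more of a character in [s-u]; then the literal 'q10' repeated 2 times, then a non-whitespace character.
Matches to split on: at [4:15] → 'ttstq10q10@'; at [16:26] → 'sutq10q10x'.
Splitting on the pattern gives 3 pieces.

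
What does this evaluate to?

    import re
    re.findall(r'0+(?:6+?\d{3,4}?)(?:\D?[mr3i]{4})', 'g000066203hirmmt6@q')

['000066203hirmm']

This matches one or more of a literal '0'; then one or more of the literal '6' (lazy), then 3 to 4 of a digit (lazy) (non-capturing group); then optionally a non-digit, then exactly 4 of one of [mr3i] (non-capturing group).
Walking the string: at [1:15] → '000066203hirmm'.
`findall` yields the raw match text (1 of them) because the pattern has no groups.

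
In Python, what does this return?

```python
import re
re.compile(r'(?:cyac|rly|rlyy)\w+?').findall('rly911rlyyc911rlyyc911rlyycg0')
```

['rly9', 'rlyy', 'rlyy', 'rlyy']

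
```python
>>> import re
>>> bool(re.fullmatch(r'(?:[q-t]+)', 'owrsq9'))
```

False

`re.fullmatch` is like wrapping the pattern in `^…$` (in single-line mode).
Here there's no way to consume every character, so the call returns None, and `bool(None)` is False.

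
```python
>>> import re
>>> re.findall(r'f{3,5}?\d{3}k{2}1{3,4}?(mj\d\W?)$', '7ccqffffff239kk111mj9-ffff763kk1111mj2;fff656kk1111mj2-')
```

Pattern: 3 to 5 of the literal 'f' (lazy), then exactly 3 of a digit; then exactly 2 of a literal 'k', then 3 to 4 of a literal '1' (lazy); then the literal 'mj', then a digit, then optionally a non-word character (captured); then anchored at the end.
With a single group, `findall` returns only what that group captured — 1 item.

['mj2-']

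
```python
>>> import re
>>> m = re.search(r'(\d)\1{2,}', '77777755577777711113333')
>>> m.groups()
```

('7',)

The match spans [0:6] → '777777'.
Captured: group 1 = '7'.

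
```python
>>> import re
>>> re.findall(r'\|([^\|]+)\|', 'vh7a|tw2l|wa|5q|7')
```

['tw2l', '5q']

Walking the string: at [4:10] match '|tw2l|', group 1 = 'tw2l'; at [12:16] match '|5q|', group 1 = '5q'.
`findall` collects group 1 from each match (2 total).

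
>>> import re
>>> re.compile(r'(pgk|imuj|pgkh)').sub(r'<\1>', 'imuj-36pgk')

Matches: at [0:4] → 'imuj'; at [7:10] → 'pgk'.
`\1` in the replacement pulls in group 1's text for each match.

'<imuj>-36<pgk>'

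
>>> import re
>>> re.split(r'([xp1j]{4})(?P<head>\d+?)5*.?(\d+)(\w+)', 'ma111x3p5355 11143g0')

['ma', '111x', '3', '535', '5', ' 11143g0']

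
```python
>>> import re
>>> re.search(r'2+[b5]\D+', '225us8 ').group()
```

'225us'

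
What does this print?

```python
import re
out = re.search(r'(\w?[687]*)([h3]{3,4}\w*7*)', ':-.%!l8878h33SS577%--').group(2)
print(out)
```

The match spans [5:18] → 'l8878h33SS577'.
Captured: group 1 = 'l8878', group 2 = 'h33SS577'.

h33SS577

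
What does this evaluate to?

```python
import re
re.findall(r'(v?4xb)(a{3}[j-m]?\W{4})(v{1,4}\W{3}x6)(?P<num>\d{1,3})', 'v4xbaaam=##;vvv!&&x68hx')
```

[('v4xb', 'aaam=##;', 'vvv!&&x6', '8')]

Pattern: optionally the literal 'v', then the literal '4xb' (captured); then exactly 3 of the literal 'a', then optionally a character in [j-m], then exactly 4 of a non-word character (captured); then 1 to 4 of the literal 'v', then exactly 3 of a non-word character, then the literal 'x6' (captured); then 1 to 3 of a digit (captured as 'num').
Walking the string: at [0:21] match 'v4xbaaam=##;vvv!&&x68', groups = ('v4xb', 'aaam=##;', 'vvv!&&x6', '8').
With 4 capturing groups, `findall` returns a 4-tuple per match.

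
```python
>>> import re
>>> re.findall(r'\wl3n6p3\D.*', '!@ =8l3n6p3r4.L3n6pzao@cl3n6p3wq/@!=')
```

This matches a word character, then the literal 'l3n'; then the literal '6p3', then a non-digit, then zero or more of any character.
Scanning left to right: at [4:36] → '8l3n6p3r4.L3n6pzao@cl3n6p3wq/@!='.
Since nothing is captured, `findall` lists the 1 matched substring directly.

['8l3n6p3r4.L3n6pzao@cl3n6p3wq/@!=']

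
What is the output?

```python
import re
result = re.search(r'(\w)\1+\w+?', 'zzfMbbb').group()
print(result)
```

zzf

`\1` has to match the exact text group 1 already captured.
`re.search` scans for the first position where the pattern succeeds.
The match spans [0:3] → 'zzf'.
Captured: group 1 = 'z'.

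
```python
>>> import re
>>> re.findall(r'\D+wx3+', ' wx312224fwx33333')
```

[' wx3', 'fwx33333']

The pattern matches one or more of a non-digit; then the literal 'wx', then one or more of a literal '3'.
With no groups in the pattern, `findall` gives back each whole match — 2 here.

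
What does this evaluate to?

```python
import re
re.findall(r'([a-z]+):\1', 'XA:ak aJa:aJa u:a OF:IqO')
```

['a']

The backreference `\1` re-matches whatever the first group consumed, character for character.
Matches: at [8:11] match 'a:a', group 1 = 'a'.
`findall` collects group 1 from the one match (1 total).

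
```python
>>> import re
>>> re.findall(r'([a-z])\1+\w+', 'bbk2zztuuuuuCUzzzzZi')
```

`\1` has to match the exact text group 1 already captured.
One capturing group, so `findall` returns just the captured substring from the one match — 1 in all.

['b']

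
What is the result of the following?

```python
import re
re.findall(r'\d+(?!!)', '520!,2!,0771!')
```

['52', '077']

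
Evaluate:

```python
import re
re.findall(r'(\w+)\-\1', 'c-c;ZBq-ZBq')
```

`\1` is not a pattern — it's the concrete string captured by group 1, re-applied verbatim.
Scanning left to right: at [0:3] match 'c-c', group 1 = 'c'; at [4:11] match 'ZBq-ZBq', group 1 = 'ZBq'.
`findall` collects group 1 from each match (2 total).

['c', 'ZBq']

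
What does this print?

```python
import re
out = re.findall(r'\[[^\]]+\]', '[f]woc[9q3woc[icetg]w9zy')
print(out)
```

`findall` yields the raw match text (2 of them) because the pattern has no groups.

['[f]', '[9q3woc[icetg]']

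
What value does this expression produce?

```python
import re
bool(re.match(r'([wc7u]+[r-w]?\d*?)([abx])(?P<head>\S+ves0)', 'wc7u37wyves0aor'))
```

False

This matches one or more of one of [wc7u], then optionally a character in [r-w], then zero or more of a digit (lazy) (captured); then one of [abx] (captured); then one or more of a non-whitespace character, then a literal 'v', then the literal 'es0' (captured as 'head').
`re.match` won't scan ahead — the pattern has to work from the very first character.
Here the string doesn't start with a match, so the call returns None, and `bool(None)` is False.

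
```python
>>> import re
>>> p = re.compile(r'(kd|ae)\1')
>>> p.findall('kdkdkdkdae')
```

['kd', 'kd']

`\1` has to match the exact text group 1 already captured.
Matches: at [0:4] match 'kdkd', group 1 = 'kd'; at [4:8] match 'kdkd', group 1 = 'kd'.
`findall` collects group 1 from each match (2 total).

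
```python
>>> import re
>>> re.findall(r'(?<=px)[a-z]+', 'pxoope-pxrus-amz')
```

['oope', 'rus']

The `(?=…)`/`(?<=…)` assertion just peeks at neighbouring text; it doesn't advance the match position.
Walking the string: at [2:6] → 'oope'; at [9:12] → 'rus'.
`findall` yields the raw match text (2 of them) because the pattern has no groups.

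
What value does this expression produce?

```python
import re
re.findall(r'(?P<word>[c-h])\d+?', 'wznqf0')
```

Pattern: a character in [c-h] (captured as 'word'); then one or more of a digit (lazy).
One capturing group, so `findall` returns just the captured substring from the one match — 1 in all.

['f']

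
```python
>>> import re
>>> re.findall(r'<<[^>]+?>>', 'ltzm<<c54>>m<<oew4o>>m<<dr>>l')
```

['<<c54>>', '<<oew4o>>', '<<dr>>']

Scanning left to right: at [4:11] → '<<c54>>'; at [12:21] → '<<oew4o>>'; at [22:28] → '<<dr>>'.
With no groups in the pattern, `findall` gives back each whole match — 3 here.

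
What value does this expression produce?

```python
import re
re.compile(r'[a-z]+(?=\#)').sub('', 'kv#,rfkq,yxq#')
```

Because the assertion is zero-width, the text it checks is not consumed and won't appear in the result.
Each match is replaced by ''.

'#,rfkq,#'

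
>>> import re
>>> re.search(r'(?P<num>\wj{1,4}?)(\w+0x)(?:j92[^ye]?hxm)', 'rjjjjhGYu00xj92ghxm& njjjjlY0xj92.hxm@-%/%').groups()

('rj', 'jjjhGYu00x')

The pattern matches a word character, then 1 to 4 of a literal 'j' (lazy) (captured as 'num'); then one or more of a word character, then the literal '0x' (captured); then the literal 'j92', then optionally any character except [ye], then the literal 'hxm' (non-capturing group).
Because the quantifier is non-greedy, it stops expanding at the earliest point where the rest of the pattern can succeed.
`re.search` tries every starting position until one works.
The match spans [0:19] → 'rjjjjhGYu00xj92ghxm'.
Captured: group 1 = 'rj', group 2 = 'jjjhGYu00x'.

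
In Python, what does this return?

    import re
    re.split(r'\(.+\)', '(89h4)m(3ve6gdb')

['', 'm(3ve6gdb']

Each match becomes a cut point; 2 segments remain.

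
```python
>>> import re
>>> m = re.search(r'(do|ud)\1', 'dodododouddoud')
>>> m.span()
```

(0, 4)

`\1` has to match the exact text group 1 already captured.
The match spans [0:4] → 'dodo'.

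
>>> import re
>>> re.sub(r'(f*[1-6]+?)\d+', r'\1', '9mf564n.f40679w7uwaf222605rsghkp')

'9mf5n.f4w7uwaf2rsghkp'

The `?` after the quantifier makes it lazy — it takes as little as possible before letting the rest of the pattern try.
`\1` in the replacement pulls in group 1's text for each match.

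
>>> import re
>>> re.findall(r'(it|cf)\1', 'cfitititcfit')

['it']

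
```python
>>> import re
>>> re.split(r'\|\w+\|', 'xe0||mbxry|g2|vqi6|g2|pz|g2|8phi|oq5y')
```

Matches to split on: at [4:11] → '|mbxry|'; at [13:19] → '|vqi6|'; at [21:25] → '|pz|'; at [27:33] → '|8phi|'.
The string is cut at each match, leaving 5 pieces.

['xe0|', 'g2', 'g2', 'g2', 'oq5y']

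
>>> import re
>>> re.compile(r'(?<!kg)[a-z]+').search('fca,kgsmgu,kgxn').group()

A negative assertion filters positions out without eating any characters.
The match spans [0:3] → 'fca'.

'fca'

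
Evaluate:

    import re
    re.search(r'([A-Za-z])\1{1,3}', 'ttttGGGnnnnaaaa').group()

The backreference `\1` re-matches whatever the first group consumed, character for character.
`re.search` tries every starting position until one works.
The match spans [0:4] → 'tttt'.
Captured: group 1 = 't'.

'tttt'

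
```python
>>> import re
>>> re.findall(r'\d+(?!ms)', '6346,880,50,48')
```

['6346', '880', '50', '48']

`(?!…)`/`(?<!…)` only lets a position through if the neighbouring text does NOT match; no characters are consumed.
Walking the string: at [0:4] → '6346'; at [5:8] → '880'; at [9:11] → '50'; at [12:14] → '48'.
`findall` yields the raw match text (4 of them) because the pattern has no groups.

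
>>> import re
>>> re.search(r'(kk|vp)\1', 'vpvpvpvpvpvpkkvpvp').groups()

('vp',)

`\1` is not a pattern — it's the concrete string captured by group 1, re-applied verbatim.
`re.search` scans for the first position where the pattern succeeds.
The match spans [0:4] → 'vpvp'.
Captured: group 1 = 'vp'.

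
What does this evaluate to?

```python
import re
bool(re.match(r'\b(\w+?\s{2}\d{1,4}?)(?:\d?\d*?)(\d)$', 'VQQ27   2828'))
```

False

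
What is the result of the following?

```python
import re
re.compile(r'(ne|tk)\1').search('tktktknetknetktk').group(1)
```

The match spans [0:4] → 'tktk'.
Captured: group 1 = 'tk'.

'tk'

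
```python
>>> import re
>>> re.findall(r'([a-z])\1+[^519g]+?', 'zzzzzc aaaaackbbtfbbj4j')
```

['z', 'a', 'b', 'b']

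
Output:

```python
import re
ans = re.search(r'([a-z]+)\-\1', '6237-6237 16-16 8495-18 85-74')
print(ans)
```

None

`\1` is not a pattern — it's the concrete string captured by group 1, re-applied verbatim.
`re.search` tries every starting position until one works.
Here no position works, so the call returns None.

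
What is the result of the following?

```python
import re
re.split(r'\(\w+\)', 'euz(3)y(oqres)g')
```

`split` removes every match and returns the 3 fragments in between.

['euz', 'y', 'g']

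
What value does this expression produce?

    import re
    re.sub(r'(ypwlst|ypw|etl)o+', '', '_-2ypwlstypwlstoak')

Matches: at [9:16] → 'ypwlsto'.
Each match is replaced by ''.

'_-2ypwlstak'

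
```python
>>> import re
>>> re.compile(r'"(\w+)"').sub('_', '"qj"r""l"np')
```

'_r"_np'

Matches: at [0:4] → '"qj"'; at [6:9] → '"l"'.
Each match is replaced by '_'.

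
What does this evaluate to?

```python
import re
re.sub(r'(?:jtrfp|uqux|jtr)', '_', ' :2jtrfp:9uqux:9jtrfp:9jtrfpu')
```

' :2_:9_:9_:9_u'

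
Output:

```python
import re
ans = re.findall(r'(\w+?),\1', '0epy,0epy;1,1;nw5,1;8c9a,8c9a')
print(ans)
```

After group 1 captures some text, `\1` only succeeds where that same text appears again.
One capturing group, so `findall` returns just the captured substring from each match — 3 in all.

['0epy', '1', '8c9a']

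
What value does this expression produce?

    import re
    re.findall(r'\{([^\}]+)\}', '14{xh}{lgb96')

['xh']

Scanning left to right: at [2:6] match '{xh}', group 1 = 'xh'.
`findall` collects group 1 from the one match (1 total).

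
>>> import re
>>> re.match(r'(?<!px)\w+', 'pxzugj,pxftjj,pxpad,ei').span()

`re.match` only tries the pattern at the start of the string.
The match spans [0:6] → 'pxzugj'.

(0, 6)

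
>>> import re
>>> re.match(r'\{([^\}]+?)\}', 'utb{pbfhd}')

None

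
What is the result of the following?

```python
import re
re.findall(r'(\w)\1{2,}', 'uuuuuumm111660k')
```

The backreference `\1` re-matches whatever the first group consumed, character for character.
`findall` collects group 1 from each match (2 total).

['u', '1']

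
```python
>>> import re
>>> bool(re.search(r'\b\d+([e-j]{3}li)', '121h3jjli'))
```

False

Pattern: a word boundary (`\b`, zero-width); then one or more of a digit; then exactly 3 of a character in [e-j], then the literal 'li' (captured).
Here no position works, so the call returns None, and `bool(None)` is False.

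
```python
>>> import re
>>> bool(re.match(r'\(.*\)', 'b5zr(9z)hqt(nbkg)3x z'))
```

False

`re.match` only tries the pattern at the start of the string.
Here the string doesn't start with a match, so the call returns None, and `bool(None)` is False.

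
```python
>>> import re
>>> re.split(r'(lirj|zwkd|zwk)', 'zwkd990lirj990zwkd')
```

Branches in `(...|...)` are attempted left-to-right; the first branch that allows the whole pattern to succeed is taken.
With a capturing group present, the delimiter's captured portion is kept in the result list.

['', 'zwkd', '990', 'lirj', '990', 'zwkd', '']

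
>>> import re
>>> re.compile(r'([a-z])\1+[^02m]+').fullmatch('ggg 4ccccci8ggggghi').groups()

('g',)

The backreference `\1` re-matches whatever the first group consumed, character for character.
`re.fullmatch` is like wrapping the pattern in `^…$` (in single-line mode).
The match spans [0:19] → 'ggg 4ccccci8ggggghi'.
Captured: group 1 = 'g'.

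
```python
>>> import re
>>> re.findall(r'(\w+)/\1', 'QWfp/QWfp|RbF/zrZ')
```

['QWfp']

`\1` has to match the exact text group 1 already captured.
One capturing group, so `findall` returns just the captured substring from the one match — 1 in all.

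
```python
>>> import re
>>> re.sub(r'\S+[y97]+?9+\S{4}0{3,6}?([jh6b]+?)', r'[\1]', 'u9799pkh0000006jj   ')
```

Because the quantifier is non-greedy, it stops expanding at the earliest point where the rest of the pattern can succeed.
Each match is replaced using the text its own group 1 captured.

'[6]jj   '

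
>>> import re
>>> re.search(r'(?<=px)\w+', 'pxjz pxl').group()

Because the assertion is zero-width, the text it checks is not consumed and won't appear in the result.
Unlike `match`, `search` isn't anchored — it looks for the pattern anywhere in the string.
The match spans [2:4] → 'jz'.

'jz'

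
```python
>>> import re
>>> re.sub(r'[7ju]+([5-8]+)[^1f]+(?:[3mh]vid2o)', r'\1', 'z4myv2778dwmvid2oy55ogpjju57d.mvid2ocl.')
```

'z4myv28cl.'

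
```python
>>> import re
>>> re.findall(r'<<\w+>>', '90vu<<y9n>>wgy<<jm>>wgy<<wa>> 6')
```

Walking the string: at [4:11] → '<<y9n>>'; at [14:20] → '<<jm>>'; at [23:29] → '<<wa>>'.
With no groups in the pattern, `findall` gives back each whole match — 3 here.

['<<y9n>>', '<<jm>>', '<<wa>>']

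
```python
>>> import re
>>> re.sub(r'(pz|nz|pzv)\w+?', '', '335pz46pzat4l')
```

Matches: at [3:6] → 'pz4'; at [7:10] → 'pza'.
`sub` substitutes '' at each match site.

'3356t4l'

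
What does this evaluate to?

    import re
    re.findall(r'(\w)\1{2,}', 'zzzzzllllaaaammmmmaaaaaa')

['z', 'l', 'a', 'm', 'a']

A backreference is literal: `\1` must see the identical characters the first group matched.
Scanning left to right: at [0:5] match 'zzzzz', group 1 = 'z'; at [5:9] match 'llll', group 1 = 'l'; at [9:13] match 'aaaa', group 1 = 'a'; at [13:18] match 'mmmmm', group 1 = 'm'; at [18:24] match 'aaaaaa', group 1 = 'a'.
Because there's exactly one group, `findall` drops the full match and keeps group 1 from each hit.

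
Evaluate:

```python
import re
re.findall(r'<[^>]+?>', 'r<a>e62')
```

['<a>']

Since nothing is captured, `findall` lists the 1 matched substring directly.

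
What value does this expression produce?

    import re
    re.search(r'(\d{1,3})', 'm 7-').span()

(2, 3)

Pattern: 1 to 3 of a digit (captured).
The match spans [2:3] → '7'.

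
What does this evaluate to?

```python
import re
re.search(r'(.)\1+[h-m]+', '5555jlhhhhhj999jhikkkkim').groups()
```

('5',)

The match spans [0:12] → '5555jlhhhhhj'.
Captured: group 1 = '5'.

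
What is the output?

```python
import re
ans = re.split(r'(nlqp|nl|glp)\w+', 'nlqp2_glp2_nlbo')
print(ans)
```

['', 'nlqp', '']

Branches in `(...|...)` are attempted left-to-right; the first branch that allows the whole pattern to succeed is taken.
Matches to split on: at [0:15] → 'nlqp2_glp2_nlbo'.
The group in the pattern means `split` returns the separators' captures alongside the pieces.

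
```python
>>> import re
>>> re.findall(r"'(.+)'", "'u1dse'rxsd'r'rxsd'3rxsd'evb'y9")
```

Because there's exactly one group, `findall` drops the full match and keeps group 1 from the one hit.

["u1dse'rxsd'r'rxsd'3rxsd'evb"]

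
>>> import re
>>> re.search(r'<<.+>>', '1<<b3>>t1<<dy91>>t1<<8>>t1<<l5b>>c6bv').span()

(1, 33)

`re.search` tries every starting position until one works.
The match spans [1:33] → '<<b3>>t1<<dy91>>t1<<8>>t1<<l5b>>'.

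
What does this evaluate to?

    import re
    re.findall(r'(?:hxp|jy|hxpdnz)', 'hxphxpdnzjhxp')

Alternation tries branches left to right and keeps the first one that lets the overall match succeed at that position.
Scanning left to right: at [0:3] → 'hxp'; at [3:6] → 'hxp'; at [10:13] → 'hxp'.
With no groups in the pattern, `findall` gives back each whole match — 3 here.

['hxp', 'hxp', 'hxp']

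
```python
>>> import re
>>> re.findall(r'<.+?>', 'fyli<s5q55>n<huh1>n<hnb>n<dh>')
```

['<s5q55>', '<huh1>', '<hnb>', '<dh>']

No capturing groups, so `findall` returns the 4 full match strings.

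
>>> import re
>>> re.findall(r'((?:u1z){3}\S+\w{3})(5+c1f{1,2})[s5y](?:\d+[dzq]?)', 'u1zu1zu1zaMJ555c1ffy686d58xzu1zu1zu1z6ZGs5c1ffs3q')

[('u1zu1zu1zaMJ555c1ffy686d58xzu1zu1zu1z6ZGs', '5c1ff')]

This matches the literal 'u1z' repeated 3 times, then one or more of a non-whitespace character, then exactly 3 of a word character (captured); then one or more of the literal '5', then the literal 'c1', then 1 to 2 of the literal 'f' (captured); then one of [s5y]; then one or more of a digit, then optionally one of [dzq] (non-capturing group).
Multiple groups make `findall` return tuples — one 2-tuple for the one match.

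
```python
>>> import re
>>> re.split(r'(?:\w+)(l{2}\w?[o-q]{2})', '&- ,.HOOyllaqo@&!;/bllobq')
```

['&- ,.', 'llaqo', '@&!;/bllobq']

The pattern matches one or more of a word character (non-capturing group); then exactly 2 of the literal 'l', then optionally a word character, then exactly 2 of a character in [o-q] (captured).
Matches to split on: at [5:14] → 'HOOyllaqo'.
`re.split` interleaves the captured-group text with the surrounding fragments.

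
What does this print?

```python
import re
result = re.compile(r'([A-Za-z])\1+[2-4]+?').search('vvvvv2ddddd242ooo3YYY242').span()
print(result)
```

A backreference is literal: `\1` must see the identical characters the first group matched.
`search` walks the string left to right and returns the first match it finds.
The match spans [0:6] → 'vvvvv2'.
Captured: group 1 = 'v'.

(0, 6)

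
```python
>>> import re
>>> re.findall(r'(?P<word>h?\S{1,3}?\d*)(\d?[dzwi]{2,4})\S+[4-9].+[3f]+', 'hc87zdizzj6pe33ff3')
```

This matches optionally the literal 'h', then 1 to 3 of a non-whitespace character (lazy), then zero or more of a digit (captured as 'word'); then optionally a digit, then 2 to 4 of one of [dzwi] (captured); then one or more of a non-whitespace character; then a character in [4-9], then one or more of any character, then one or more of one of [3f].
Matches: at [0:18] match 'hc87zdizzj6pe33ff3', groups = ('hc87', 'zdiz').
`findall` packs the 2 group values into a tuple for every match.

[('hc87', 'zdiz')]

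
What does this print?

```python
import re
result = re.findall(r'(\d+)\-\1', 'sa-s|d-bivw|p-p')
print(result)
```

[]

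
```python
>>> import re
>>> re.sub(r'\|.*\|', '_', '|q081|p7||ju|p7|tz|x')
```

Every occurrence is swapped for '_'.

'_x'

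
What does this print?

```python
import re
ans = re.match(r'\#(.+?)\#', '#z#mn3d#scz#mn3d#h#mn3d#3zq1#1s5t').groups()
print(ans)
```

('z',)

The `?` after the quantifier makes it lazy — it takes as little as possible before letting the rest of the pattern try.
`match` is anchored at position 0; if the pattern doesn't fit there, it returns None.
The match spans [0:3] → '#z#'.
Captured: group 1 = 'z'.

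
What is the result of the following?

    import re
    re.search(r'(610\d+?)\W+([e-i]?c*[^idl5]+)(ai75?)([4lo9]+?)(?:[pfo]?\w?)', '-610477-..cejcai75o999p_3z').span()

(1, 20)

With the lazy modifier that quantifier settles for the fewest repetitions that let the rest of the pattern succeed (the atoms after it are unaffected and can still be greedy).
The match spans [1:20] → '610477-..cejcai75o9'.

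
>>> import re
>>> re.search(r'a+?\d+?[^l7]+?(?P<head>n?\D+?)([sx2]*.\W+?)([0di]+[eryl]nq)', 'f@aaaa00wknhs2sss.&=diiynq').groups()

('wknh', 's2sss.&=', 'diiynq')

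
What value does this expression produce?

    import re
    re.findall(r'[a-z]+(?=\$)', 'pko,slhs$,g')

['slhs']

The `(?=…)`/`(?<=…)` assertion just peeks at neighbouring text; it doesn't advance the match position.
Walking the string: at [4:8] → 'slhs'.
No capturing groups, so `findall` returns the 1 full match string.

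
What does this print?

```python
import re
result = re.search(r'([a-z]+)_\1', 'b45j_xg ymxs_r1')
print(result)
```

A backreference is literal: `\1` must see the identical characters the first group matched.
`search` walks the string left to right and returns the first match it finds.
Here nothing in the string fits, so the call returns None.

None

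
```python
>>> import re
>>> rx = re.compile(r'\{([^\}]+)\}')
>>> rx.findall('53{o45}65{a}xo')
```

['o45', 'a']

Matches: at [2:7] match '{o45}', group 1 = 'o45'; at [9:12] match '{a}', group 1 = 'a'.
One capturing group, so `findall` returns just the captured substring from each match — 2 in all.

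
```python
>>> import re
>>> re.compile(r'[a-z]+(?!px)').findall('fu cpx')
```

['fu', 'cpx']

The negative lookaround is zero-width — it rules out positions where the adjacent text would match, without consuming anything.
Walking the string: at [0:2] → 'fu'; at [3:6] → 'cpx'.
No capturing groups, so `findall` returns the 2 full match strings.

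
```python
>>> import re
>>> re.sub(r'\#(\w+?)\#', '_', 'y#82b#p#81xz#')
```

Matches: at [1:6] → '#82b#'; at [7:13] → '#81xz#'.
Every occurrence is swapped for '_'.

'y_p_'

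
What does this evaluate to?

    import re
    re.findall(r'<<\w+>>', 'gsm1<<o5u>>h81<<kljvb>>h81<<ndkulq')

['<<o5u>>', '<<kljvb>>']

`findall` yields the raw match text (2 of them) because the pattern has no groups.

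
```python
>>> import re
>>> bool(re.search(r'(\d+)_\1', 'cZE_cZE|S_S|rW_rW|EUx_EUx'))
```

False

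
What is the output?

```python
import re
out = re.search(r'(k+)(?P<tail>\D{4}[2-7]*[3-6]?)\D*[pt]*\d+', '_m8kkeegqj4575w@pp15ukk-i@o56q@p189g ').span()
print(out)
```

(3, 14)

Pattern: one or more of a literal 'k' (captured); then exactly 4 of a non-digit, then zero or more of a character in [2-7], then optionally a character in [3-6] (captured as 'tail'); then zero or more of a non-digit, then zero or more of one of [pt], then one or more of a digit.
`re.search` scans for the first position where the pattern succeeds.
The match spans [3:14] → 'kkeegqj4575'.
Captured: group 1 = 'kk', group 2 = 'eegq'.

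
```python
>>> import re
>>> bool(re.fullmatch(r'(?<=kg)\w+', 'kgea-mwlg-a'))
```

Lookahead/lookbehind check context without consuming it, so the matched span excludes the asserted characters.
For `fullmatch`, every character of the input must be accounted for by the pattern.
Here there's no way to consume every character, so the call returns None, and `bool(None)` is False.

False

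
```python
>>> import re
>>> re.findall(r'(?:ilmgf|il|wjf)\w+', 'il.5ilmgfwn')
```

['ilmgfwn']

Scanning left to right: at [4:11] → 'ilmgfwn'.
With no groups in the pattern, `findall` gives back each whole match — 1 here.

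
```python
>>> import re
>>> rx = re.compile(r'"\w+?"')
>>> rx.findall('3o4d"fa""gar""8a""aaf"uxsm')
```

['"fa"', '"gar"', '"8a"', '"aaf"']

Matches: at [4:8] → '"fa"'; at [8:13] → '"gar"'; at [13:17] → '"8a"'; at [17:22] → '"aaf"'.
Since nothing is captured, `findall` lists the 4 matched substrings directly.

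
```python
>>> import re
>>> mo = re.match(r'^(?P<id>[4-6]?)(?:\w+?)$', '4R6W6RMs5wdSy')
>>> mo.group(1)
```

Pattern: anchored at the start of the string; then optionally a character in [4-6] (captured as 'id'); then one or more of a word character (lazy) (non-capturing group); then anchored at the end.
With `match`, the pattern is implicitly anchored at the beginning.
The match spans [0:13] → '4R6W6RMs5wdSy'.
Captured: group 1 = '4'.

'4'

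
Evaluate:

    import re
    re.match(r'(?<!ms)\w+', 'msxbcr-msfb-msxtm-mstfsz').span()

(0, 6)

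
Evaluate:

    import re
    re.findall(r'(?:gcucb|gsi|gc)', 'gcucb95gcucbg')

['gcucb', 'gcucb']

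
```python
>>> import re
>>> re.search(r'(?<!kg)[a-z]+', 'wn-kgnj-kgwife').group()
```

Because the assertion is negative and zero-width, positions next to the forbidden text are skipped.
`search` walks the string left to right and returns the first match it finds.
The match spans [0:2] → 'wn'.

'wn'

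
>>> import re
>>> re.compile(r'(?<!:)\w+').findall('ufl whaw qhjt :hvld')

['ufl', 'whaw', 'qhjt', 'vld']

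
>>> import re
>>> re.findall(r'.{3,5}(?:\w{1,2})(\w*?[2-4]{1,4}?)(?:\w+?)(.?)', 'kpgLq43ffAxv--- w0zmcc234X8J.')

With the lazy modifier that quantifier settles for the fewest repetitions that let the rest of the pattern succeed (the atoms after it are unaffected and can still be greedy).
With 2 capturing groups, `findall` returns a 2-tuple per match.

[('3', 'f'), ('zmcc2', '4')]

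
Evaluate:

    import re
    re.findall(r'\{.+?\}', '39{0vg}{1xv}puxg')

A non-greedy quantifier consumes as few characters as it can — just enough that the remainder of the pattern still matches from where it stops; whatever follows it matches normally.
`findall` yields the raw match text (2 of them) because the pattern has no groups.

['{0vg}', '{1xv}']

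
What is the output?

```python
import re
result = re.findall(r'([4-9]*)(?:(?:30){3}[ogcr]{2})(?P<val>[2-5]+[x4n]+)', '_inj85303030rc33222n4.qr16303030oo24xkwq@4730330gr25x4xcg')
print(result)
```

[('85', '33222n4'), ('6', '24x')]

The pattern matches zero or more of a character in [4-9] (captured); then the literal '30' repeated 3 times, then exactly 2 of one of [ogcr] (non-capturing group); then one or more of a character in [2-5], then one or more of one of [x4n] (captured as 'val').
Walking the string: at [4:21] match '85303030rc33222n4', groups = ('85', '33222n4'); at [25:37] match '6303030oo24x', groups = ('6', '24x').
`findall` packs the 2 group values into a tuple for every match.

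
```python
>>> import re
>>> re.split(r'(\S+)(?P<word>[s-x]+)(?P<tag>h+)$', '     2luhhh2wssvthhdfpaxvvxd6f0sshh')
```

The pattern matches one or more of a non-whitespace character (captured); then one or more of a character in [s-x] (captured as 'word'); then one or more of a literal 'h' (captured as 'tag'); then anchored at the end.
Matches to split on: at [5:35] → '2luhhh2wssvthhdfpaxvvxd6f0sshh'.
With a capturing group present, the delimiter's captured portion is kept in the result list.

['     ', '2luhhh2wssvthhdfpaxvvxd6f0s', 's', 'hh', '']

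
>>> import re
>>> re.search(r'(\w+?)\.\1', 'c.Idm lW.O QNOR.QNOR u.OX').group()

'QNOR.QNOR'

`\1` has to match the exact text group 1 already captured.
The match spans [11:20] → 'QNOR.QNOR'.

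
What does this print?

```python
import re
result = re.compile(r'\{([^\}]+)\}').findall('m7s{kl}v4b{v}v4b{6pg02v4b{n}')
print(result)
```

['kl', 'v', '6pg02v4b{n']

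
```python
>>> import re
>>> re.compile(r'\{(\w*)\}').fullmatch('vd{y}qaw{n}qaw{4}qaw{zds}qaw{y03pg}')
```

None

`re.fullmatch` requires the pattern to consume the entire string.
Here the pattern can't cover the whole string, so the call returns None.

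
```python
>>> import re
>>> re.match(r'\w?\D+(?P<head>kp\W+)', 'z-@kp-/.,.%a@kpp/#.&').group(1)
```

This matches optionally a word character, then one or more of a non-digit; then the literal 'kp', then one or more of a non-word character (captured as 'head').
`re.match` only tries the pattern at the start of the string.
The match spans [0:11] → 'z-@kp-/.,.%'.
Captured: group 1 = 'kp-/.,.%'.

'kp-/.,.%'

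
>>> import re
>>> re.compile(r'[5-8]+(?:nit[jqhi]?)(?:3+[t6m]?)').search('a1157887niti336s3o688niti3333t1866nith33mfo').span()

This matches one or more of a character in [5-8]; then the literal 'nit', then optionally one of [jqhi] (non-capturing group); then one or more of the literal '3', then optionally one of [t6m] (non-capturing group).
`re.search` scans for the first position where the pattern succeeds.
The match spans [3:15] → '57887niti336'.

(3, 15)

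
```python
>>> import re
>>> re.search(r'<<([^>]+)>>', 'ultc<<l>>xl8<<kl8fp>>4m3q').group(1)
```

`re.search` scans for the first position where the pattern succeeds.
The match spans [4:9] → '<<l>>'.
Captured: group 1 = 'l'.

'l'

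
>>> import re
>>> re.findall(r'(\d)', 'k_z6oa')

['6']

Pattern: a digit (captured).
Matches: at [3:4] match '6', group 1 = '6'.
`findall` collects group 1 from the one match (1 total).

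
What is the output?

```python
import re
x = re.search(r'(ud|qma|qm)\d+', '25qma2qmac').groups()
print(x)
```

`search` walks the string left to right and returns the first match it finds.
The match spans [2:6] → 'qma2'.
Captured: group 1 = 'qma'.

('qma',)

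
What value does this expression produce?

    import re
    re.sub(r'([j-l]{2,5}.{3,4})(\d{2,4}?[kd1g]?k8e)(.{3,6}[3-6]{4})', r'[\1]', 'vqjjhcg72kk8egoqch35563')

'vq[jjhcg]'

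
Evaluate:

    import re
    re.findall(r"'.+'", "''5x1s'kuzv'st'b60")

["''5x1s'kuzv'st'"]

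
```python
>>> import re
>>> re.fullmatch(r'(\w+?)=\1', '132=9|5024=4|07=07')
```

`re.fullmatch` is like wrapping the pattern in `^…$` (in single-line mode).
Here the pattern can't cover the whole string, so the call returns None.

None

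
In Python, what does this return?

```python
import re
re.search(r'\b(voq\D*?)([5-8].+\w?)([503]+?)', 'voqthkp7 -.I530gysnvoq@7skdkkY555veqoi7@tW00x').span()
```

Pattern: a word boundary (`\b`, zero-width); then the literal 'voq', then zero or more of a non-digit (lazy) (captured); then a character in [5-8], then one or more of any character, then optionally a word character (captured); then one or more of one of [503] (lazy) (captured).
The match spans [0:44] → 'voqthkp7 -.I530gysnvoq@7skdkkY555veqoi7@tW00'.

(0, 44)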